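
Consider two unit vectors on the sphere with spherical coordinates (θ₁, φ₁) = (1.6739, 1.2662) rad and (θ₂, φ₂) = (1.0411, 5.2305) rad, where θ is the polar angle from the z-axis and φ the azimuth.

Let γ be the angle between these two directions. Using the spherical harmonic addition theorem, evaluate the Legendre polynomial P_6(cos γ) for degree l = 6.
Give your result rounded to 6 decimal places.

0.076578

Addition theorem: P_6(cos γ) = (4π/13) Σ_m Y*_{lm}(Ω₁) Y_{lm}(Ω₂), m = −6…6:
  m=-6: Y*=0.11883 + 0.45255j  Y=0.19940 + 0.00657j  product 0.02072 + 0.09102j
  m=-5: Y*=-0.16752 - 0.00802j  Y=0.21187 - 0.34476j  product -0.03826 + 0.05606j
  m=-4: Y*=-0.10651 + 0.28960j  Y=-0.17205 - 0.31371j  product 0.10918 - 0.01642j
  m=-3: Y*=-0.15064 - 0.11620j  Y=0.04054 + 0.00067j  product -0.00603 - 0.00481j
  m=-2: Y*=-0.21487 + 0.14992j  Y=0.17850 - 0.30148j  product 0.00684 + 0.09154j
  m=-1: Y*=-0.05927 - 0.18854j  Y=-0.04520 - 0.07929j  product -0.01227 + 0.01322j
  m=+0: Y*=-0.24937 + 0.00000j  Y=0.32543 + 0.00000j  product -0.08115 + 0.00000j
  m=+1: Y*=0.05927 - 0.18854j  Y=0.04520 - 0.07929j  product -0.01227 - 0.01322j
  m=+2: Y*=-0.21487 - 0.14992j  Y=0.17850 + 0.30148j  product 0.00684 - 0.09154j
  m=+3: Y*=0.15064 - 0.11620j  Y=-0.04054 + 0.00067j  product -0.00603 + 0.00481j
  m=+4: Y*=-0.10651 - 0.28960j  Y=-0.17205 + 0.31371j  product 0.10918 + 0.01642j
  m=+5: Y*=0.16752 - 0.00802j  Y=-0.21187 - 0.34476j  product -0.03826 - 0.05606j
  m=+6: Y*=0.11883 - 0.45255j  Y=0.19940 - 0.00657j  product 0.02072 - 0.09102j
Total Σ_m = 0.07922 + 0.00000j. Multiply by 0.966644: 0.07658 + 0.00000j. P_6(cos γ) = 0.076578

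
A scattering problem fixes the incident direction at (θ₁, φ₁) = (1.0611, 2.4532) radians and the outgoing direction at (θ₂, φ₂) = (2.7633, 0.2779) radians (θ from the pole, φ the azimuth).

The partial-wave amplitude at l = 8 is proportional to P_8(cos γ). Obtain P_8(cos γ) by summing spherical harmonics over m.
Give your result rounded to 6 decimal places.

0.286028

Term-by-term m-sum for l=8 (normalisation 4π/17 = 0.739198):
  m=-8: Y*=0.12398 + 0.12169j  Y=-0.00011 - 0.00014j  product 0.00000 - 0.00003j
  m=-7: Y*=-0.04123 - 0.38622j  Y=0.00066 + 0.00167j  product 0.00062 - 0.00032j
  m=-6: Y*=-0.23532 + 0.35759j  Y=-0.00110 - 0.01137j  product 0.00432 + 0.00228j
  m=-5: Y*=0.10964 - 0.03396j  Y=-0.00932 + 0.05084j  product 0.00070 + 0.00589j
  m=-4: Y*=0.27376 + 0.11190j  Y=0.07539 - 0.15248j  product 0.03770 - 0.03331j
  m=-3: Y*=-0.13171 - 0.24435j  Y=-0.26476 + 0.29166j  product 0.10614 + 0.02628j
  m=-2: Y*=0.03227 - 0.16425j  Y=0.48405 - 0.30065j  product -0.03376 - 0.08921j
  m=-1: Y*=-0.24270 + 0.19965j  Y=-0.29134 + 0.08311j  product 0.05411 - 0.07834j
  m=+0: Y*=-0.12364 + 0.00000j  Y=-0.38217 + 0.00000j  product 0.04725 + 0.00000j
  m=+1: Y*=0.24270 + 0.19965j  Y=0.29134 + 0.08311j  product 0.05411 + 0.07834j
  m=+2: Y*=0.03227 + 0.16425j  Y=0.48405 + 0.30065j  product -0.03376 + 0.08921j
  m=+3: Y*=0.13171 - 0.24435j  Y=0.26476 + 0.29166j  product 0.10614 - 0.02628j
  m=+4: Y*=0.27376 - 0.11190j  Y=0.07539 + 0.15248j  product 0.03770 + 0.03331j
  m=+5: Y*=-0.10964 - 0.03396j  Y=0.00932 + 0.05084j  product 0.00070 - 0.00589j
  m=+6: Y*=-0.23532 - 0.35759j  Y=-0.00110 + 0.01137j  product 0.00432 - 0.00228j
  m=+7: Y*=0.04123 - 0.38622j  Y=-0.00066 + 0.00167j  product 0.00062 + 0.00032j
  m=+8: Y*=0.12398 - 0.12169j  Y=-0.00011 + 0.00014j  product 0.00000 + 0.00003j
Accumulated sum 0.38694 - 0.00000j; after 4π/(2l+1) scaling, 0.28603 - 0.00000j ⇒ P_8 = 0.286028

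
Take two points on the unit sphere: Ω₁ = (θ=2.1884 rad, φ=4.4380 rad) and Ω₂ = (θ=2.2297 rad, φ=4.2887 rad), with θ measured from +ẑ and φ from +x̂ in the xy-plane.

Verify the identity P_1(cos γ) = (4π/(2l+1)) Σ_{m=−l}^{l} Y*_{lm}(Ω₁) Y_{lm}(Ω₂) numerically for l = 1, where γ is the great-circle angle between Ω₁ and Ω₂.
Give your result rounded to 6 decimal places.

Term-by-term m-sum for l=1 (normalisation 4π/3 = 4.188790):
  term(m=-1) = 0.07609 + 0.01145j   from Y*(Ω₁)=-0.07632 - 0.27113j, Y(Ω₂)=-0.11231 + 0.24902j
  term(m=+0) = 0.08464 + 0.00000j   from Y*(Ω₁)=-0.28294 + 0.00000j, Y(Ω₂)=-0.29915 + 0.00000j
  term(m=+1) = 0.07609 - 0.01145j   from Y*(Ω₁)=0.07632 - 0.27113j, Y(Ω₂)=0.11231 + 0.24902j
Total Σ_m = 0.23682 + 0.00000j. Multiply by 4.188790: 0.99198 + 0.00000j. P_1(cos γ) = 0.991976

0.991976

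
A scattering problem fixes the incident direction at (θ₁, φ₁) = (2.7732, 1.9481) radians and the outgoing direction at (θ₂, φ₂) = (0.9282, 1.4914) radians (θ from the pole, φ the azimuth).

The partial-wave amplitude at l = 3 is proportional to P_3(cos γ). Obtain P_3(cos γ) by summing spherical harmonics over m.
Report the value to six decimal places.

0.382769

Addition theorem: P_3(cos γ) = (4π/7) Σ_m Y*_{lm}(Ω₁) Y_{lm}(Ω₂), m = −3…3:
  term(m=-3) = (0.000831, 0.004087)   from Y*(Ω₁)=(0.017638, -0.008280), Y(Ω₂)=(-0.050504, 0.208010)
  term(m=-2) = (-0.029655, -0.038416)   from Y*(Ω₁)=(0.090079, 0.084696), Y(Ω₂)=(-0.387563, -0.062065)
  term(m=-1) = (0.072067, 0.035410)   from Y*(Ω₁)=(-0.143706, 0.362629), Y(Ω₂)=(0.016327, -0.205204)
  term(m=+0) = (0.126732, 0.000000)   from Y*(Ω₁)=(-0.470538, -0.000000), Y(Ω₂)=(-0.269334, 0.000000)
  term(m=+1) = (0.072067, -0.035410)   from Y*(Ω₁)=(0.143706, 0.362629), Y(Ω₂)=(-0.016327, -0.205204)
  term(m=+2) = (-0.029655, 0.038416)   from Y*(Ω₁)=(0.090079, -0.084696), Y(Ω₂)=(-0.387563, 0.062065)
  term(m=+3) = (0.000831, -0.004087)   from Y*(Ω₁)=(-0.017638, -0.008280), Y(Ω₂)=(0.050504, 0.208010)
Σ over m = (0.213219, -0.000000); ×(4π/7) → (0.382769, -0.000000). Real part: 0.382769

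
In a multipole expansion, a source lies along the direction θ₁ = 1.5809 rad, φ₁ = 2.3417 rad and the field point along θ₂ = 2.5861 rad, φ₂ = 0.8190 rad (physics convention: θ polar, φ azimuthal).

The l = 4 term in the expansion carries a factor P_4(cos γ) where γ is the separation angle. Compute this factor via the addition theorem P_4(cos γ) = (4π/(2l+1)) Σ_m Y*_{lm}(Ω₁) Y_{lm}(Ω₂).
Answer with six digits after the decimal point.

Summing Y*_{l m}(θ₁,φ₁)·Y_{l m}(θ₂,φ₂) over m ∈ [−4, 4]; prefactor 4π/(2·4+1) = 1.396263:
  m=-4: -0.44170 + 0.02564j × -0.03392 + 0.00459j = 0.01486 - 0.00290j  (running Σ = 0.01486 - 0.00290j)
  m=-3: -0.00932 - 0.00854j × 0.12083 + 0.09863j = -0.00028 - 0.00195j  (running Σ = 0.01458 - 0.00485j)
  m=-2: 0.00969 + 0.33411j × -0.02532 - 0.37624j = 0.12546 - 0.01211j  (running Σ = 0.14004 - 0.01695j)
  m=-1: -0.00999 + 0.01028j × -0.29724 + 0.31792j = -0.00030 - 0.00623j  (running Σ = 0.13974 - 0.02318j)
  m=0: 0.31703 + 0.00000j × -0.04415 + 0.00000j = -0.01400 + 0.00000j  (running Σ = 0.12574 - 0.02318j)
  m=1: 0.00999 + 0.01028j × 0.29724 + 0.31792j = -0.00030 + 0.00623j  (running Σ = 0.12544 - 0.01695j)
  m=2: 0.00969 - 0.33411j × -0.02532 + 0.37624j = 0.12546 + 0.01211j  (running Σ = 0.25090 - 0.00485j)
  m=3: 0.00932 - 0.00854j × -0.12083 + 0.09863j = -0.00028 + 0.00195j  (running Σ = 0.25062 - 0.00290j)
  m=4: -0.44170 - 0.02564j × -0.03392 - 0.00459j = 0.01486 + 0.00290j  (running Σ = 0.26548 + 0.00000j)
Accumulated sum 0.26548 + 0.00000j; after 4π/(2l+1) scaling, 0.37069 + 0.00000j ⇒ P_4 = 0.370687

0.370687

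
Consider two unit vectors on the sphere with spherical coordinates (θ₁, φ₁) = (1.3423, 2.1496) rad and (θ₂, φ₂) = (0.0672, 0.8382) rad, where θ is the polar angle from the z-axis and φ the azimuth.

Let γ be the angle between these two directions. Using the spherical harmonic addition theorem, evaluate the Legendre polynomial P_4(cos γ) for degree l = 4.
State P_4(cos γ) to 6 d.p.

Summing Y*_{l m}(θ₁,φ₁)·Y_{l m}(θ₂,φ₂) over m ∈ [−4, 4]; prefactor 4π/(2·4+1) = 1.396263:
  [-4]  conj(Y_{4,-4})(Ω₁) = -0.269857+0.292933i ; Y_{4,-4}(Ω₂) = -0.000009+0.000002i ; Δ = +0.000002-0.000003i
  [-3]  conj(Y_{4,-3})(Ω₁) = +0.258397+0.043190i ; Y_{4,-3}(Ω₂) = -0.000306-0.000222i ; Δ = -0.000070-0.000071i
  [-2]  conj(Y_{4,-2})(Ω₁) = +0.081663+0.186262i ; Y_{4,-2}(Ω₂) = -0.000949-0.008953i ; Δ = +0.001590-0.000908i
  [-1]  conj(Y_{4,-1})(Ω₁) = +0.150781-0.230742i ; Y_{4,-1}(Ω₂) = +0.084124-0.093512i ; Δ = -0.008893-0.033511i
  [+0]  conj(Y_{4,0})(Ω₁) = +0.164274-0.000000i ; Y_{4,0}(Ω₂) = +0.827280+0.000000i ; Δ = +0.135900+0.000000i
  [+1]  conj(Y_{4,1})(Ω₁) = -0.150781-0.230742i ; Y_{4,1}(Ω₂) = -0.084124-0.093512i ; Δ = -0.008893+0.033511i
  [+2]  conj(Y_{4,2})(Ω₁) = +0.081663-0.186262i ; Y_{4,2}(Ω₂) = -0.000949+0.008953i ; Δ = +0.001590+0.000908i
  [+3]  conj(Y_{4,3})(Ω₁) = -0.258397+0.043190i ; Y_{4,3}(Ω₂) = +0.000306-0.000222i ; Δ = -0.000070+0.000071i
  [+4]  conj(Y_{4,4})(Ω₁) = -0.269857-0.292933i ; Y_{4,4}(Ω₂) = -0.000009-0.000002i ; Δ = +0.000002+0.000003i
Accumulated sum +0.121159-0.000000i; after 4π/(2l+1) scaling, +0.169170-0.000000i ⇒ P_4 = 0.169170

0.169170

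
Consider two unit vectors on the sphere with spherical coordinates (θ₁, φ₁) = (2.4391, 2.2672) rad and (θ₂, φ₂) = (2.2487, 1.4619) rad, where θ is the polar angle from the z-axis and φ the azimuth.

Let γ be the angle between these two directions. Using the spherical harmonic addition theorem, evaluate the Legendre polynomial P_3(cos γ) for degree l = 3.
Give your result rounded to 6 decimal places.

Expand P_3 via completeness: Σ_{m} conj(Y_{3,m}) at Ω₁ times Y_{3,m} at Ω₂ —
  m=-3: 0.09775 + 0.05576j × -0.06327 + 0.18672j = -0.01660 + 0.01472j  (running Σ = -0.01660 + 0.01472j)
  m=-2: 0.05765 + 0.32049j × 0.37966 + 0.08402j = -0.00504 + 0.12652j  (running Σ = -0.02164 + 0.14125j)
  m=-1: -0.25619 + 0.30639j × 0.02645 - 0.24189j = 0.06734 + 0.07007j  (running Σ = 0.04570 + 0.21132j)
  m=0: 0.02488 + 0.00000j × 0.24185 + 0.00000j = 0.00602 + 0.00000j  (running Σ = 0.05172 + 0.21132j)
  m=1: 0.25619 + 0.30639j × -0.02645 - 0.24189j = 0.06734 - 0.07007j  (running Σ = 0.11906 + 0.14125j)
  m=2: 0.05765 - 0.32049j × 0.37966 - 0.08402j = -0.00504 - 0.12652j  (running Σ = 0.11402 + 0.01472j)
  m=3: -0.09775 + 0.05576j × 0.06327 + 0.18672j = -0.01660 - 0.01472j  (running Σ = 0.09742 - 0.00000j)
Σ over m = 0.09742 - 0.00000j; ×(4π/7) → 0.17489 - 0.00000j. Real part: 0.174888

0.174888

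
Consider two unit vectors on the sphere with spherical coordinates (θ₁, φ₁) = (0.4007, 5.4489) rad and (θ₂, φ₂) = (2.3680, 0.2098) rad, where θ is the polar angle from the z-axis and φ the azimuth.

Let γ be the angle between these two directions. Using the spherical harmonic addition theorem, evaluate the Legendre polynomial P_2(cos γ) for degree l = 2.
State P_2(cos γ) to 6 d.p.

Term-by-term m-sum for l=2 (normalisation 4π/5 = 2.513274):
  [-2]  conj(Y_{2,-2})(Ω₁) = (-0.005737, -0.058491) ; Y_{2,-2}(Ω₂) = (0.172219, -0.076826) ; Δ = (-0.005482, -0.009632)
  [-1]  conj(Y_{2,-1})(Ω₁) = (0.186380, -0.205556) ; Y_{2,-1}(Ω₂) = (-0.377699, 0.080425) ; Δ = (-0.053864, 0.092628)
  [+0]  conj(Y_{2,0})(Ω₁) = (0.486823, -0.000000) ; Y_{2,0}(Ω₂) = (0.168865, 0.000000) ; Δ = (0.082207, 0.000000)
  [+1]  conj(Y_{2,1})(Ω₁) = (-0.186380, -0.205556) ; Y_{2,1}(Ω₂) = (0.377699, 0.080425) ; Δ = (-0.053864, -0.092628)
  [+2]  conj(Y_{2,2})(Ω₁) = (-0.005737, 0.058491) ; Y_{2,2}(Ω₂) = (0.172219, 0.076826) ; Δ = (-0.005482, 0.009632)
Total Σ_m = (-0.036484, -0.000000). Multiply by 2.513274: (-0.091693, -0.000000). P_2(cos γ) = -0.091693

-0.091693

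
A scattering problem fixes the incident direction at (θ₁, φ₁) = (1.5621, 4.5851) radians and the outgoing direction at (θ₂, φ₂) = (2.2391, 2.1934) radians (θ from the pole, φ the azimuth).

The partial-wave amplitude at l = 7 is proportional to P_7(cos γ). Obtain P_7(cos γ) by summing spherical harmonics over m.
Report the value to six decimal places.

Addition theorem: P_7(cos γ) = (4π/15) Σ_m Y*_{lm}(Ω₁) Y_{lm}(Ω₂), m = −7…7:
  term(m=-7) = -0.023458-0.039414i   from Y*(Ω₁)=+0.388785+0.314250i, Y(Ω₂)=-0.086055-0.031819i
  term(m=-6) = +0.000932-0.004309i   from Y*(Ω₁)=-0.011749+0.011250i, Y(Ω₂)=-0.224601+0.151697i
  term(m=-5) = -0.131244+0.091313i   from Y*(Ω₁)=+0.217825+0.294743i, Y(Ω₂)=-0.012464+0.436070i
  term(m=-4) = -0.006511-0.000931i   from Y*(Ω₁)=-0.016709+0.009328i, Y(Ω₂)=+0.273365+0.208322i
  term(m=-3) = -0.014010-0.017365i   from Y*(Ω₁)=+0.123464+0.307446i, Y(Ω₂)=-0.064396+0.019710i
  term(m=-2) = +0.000532-0.007477i   from Y*(Ω₁)=-0.019739+0.005137i, Y(Ω₂)=-0.117561+0.348221i
  term(m=-1) = -0.021722+0.020232i   from Y*(Ω₁)=+0.040458+0.316128i, Y(Ω₂)=+0.054316+0.075666i
  term(m=+0) = +0.007088+0.000000i   from Y*(Ω₁)=-0.020769-0.000000i, Y(Ω₂)=-0.341254+0.000000i
  term(m=+1) = -0.021722-0.020232i   from Y*(Ω₁)=-0.040458+0.316128i, Y(Ω₂)=-0.054316+0.075666i
  term(m=+2) = +0.000532+0.007477i   from Y*(Ω₁)=-0.019739-0.005137i, Y(Ω₂)=-0.117561-0.348221i
  term(m=+3) = -0.014010+0.017365i   from Y*(Ω₁)=-0.123464+0.307446i, Y(Ω₂)=+0.064396+0.019710i
  term(m=+4) = -0.006511+0.000931i   from Y*(Ω₁)=-0.016709-0.009328i, Y(Ω₂)=+0.273365-0.208322i
  term(m=+5) = -0.131244-0.091313i   from Y*(Ω₁)=-0.217825+0.294743i, Y(Ω₂)=+0.012464+0.436070i
  term(m=+6) = +0.000932+0.004309i   from Y*(Ω₁)=-0.011749-0.011250i, Y(Ω₂)=-0.224601-0.151697i
  term(m=+7) = -0.023458+0.039414i   from Y*(Ω₁)=-0.388785+0.314250i, Y(Ω₂)=+0.086055-0.031819i
Σ over m = -0.383874-0.000000i; ×(4π/15) → -0.321594-0.000000i. Real part: -0.321594

-0.321594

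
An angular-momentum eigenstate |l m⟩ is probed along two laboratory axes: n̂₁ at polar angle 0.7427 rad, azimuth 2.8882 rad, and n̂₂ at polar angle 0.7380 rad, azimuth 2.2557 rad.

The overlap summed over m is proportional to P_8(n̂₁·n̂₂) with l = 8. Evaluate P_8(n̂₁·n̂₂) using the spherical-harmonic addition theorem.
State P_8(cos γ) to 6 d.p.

-0.397227

Addition theorem: P_8(cos γ) = (4π/17) Σ_m Y*_{lm}(Ω₁) Y_{lm}(Ω₂), m = −8…8:
  m=-8: (-0.009938, -0.020244) × (0.015017, 0.015585) = (0.000166, -0.000459)  (running Σ = (0.000166, -0.000459))
  m=-7: (0.019805, 0.096242) × (-0.094872, 0.007791) = (-0.002629, -0.008976)  (running Σ = (-0.002463, -0.009435))
  m=-6: (0.012963, -0.256774) × (0.142759, -0.207347) = (-0.051391, -0.039345)  (running Σ = (-0.053853, -0.048780))
  m=-5: (-0.130296, 0.415562) × (0.120628, 0.414923) = (-0.188143, -0.003934)  (running Σ = (-0.241997, -0.052714))
  m=-4: (0.225701, -0.362228) × (-0.398165, -0.169270) = (-0.151181, 0.106022)  (running Σ = (-0.393178, 0.053308))
  m=-3: (-0.054133, 0.051469) × (0.078850, -0.041443) = (-0.002135, 0.006302)  (running Σ = (-0.395313, 0.059610))
  m=-2: (-0.303244, 0.168345) × (0.067913, -0.333329) = (0.035520, 0.112513)  (running Σ = (-0.359793, 0.172123))
  m=-1: (0.245068, -0.063463) × (0.167846, 0.205491) = (0.054175, 0.039707)  (running Σ = (-0.305618, 0.211830))
  m=0: (0.276993, -0.000000) × (0.266653, 0.000000) = (0.073861, 0.000000)  (running Σ = (-0.231757, 0.211830))
  m=1: (-0.245068, -0.063463) × (-0.167846, 0.205491) = (0.054175, -0.039707)  (running Σ = (-0.177582, 0.172123))
  m=2: (-0.303244, -0.168345) × (0.067913, 0.333329) = (0.035520, -0.112513)  (running Σ = (-0.142062, 0.059610))
  m=3: (0.054133, 0.051469) × (-0.078850, -0.041443) = (-0.002135, -0.006302)  (running Σ = (-0.144198, 0.053308))
  m=4: (0.225701, 0.362228) × (-0.398165, 0.169270) = (-0.151181, -0.106022)  (running Σ = (-0.295379, -0.052714))
  m=5: (0.130296, 0.415562) × (-0.120628, 0.414923) = (-0.188143, 0.003934)  (running Σ = (-0.483522, -0.048780))
  m=6: (0.012963, 0.256774) × (0.142759, 0.207347) = (-0.051391, 0.039345)  (running Σ = (-0.534913, -0.009435))
  m=7: (-0.019805, 0.096242) × (0.094872, 0.007791) = (-0.002629, 0.008976)  (running Σ = (-0.537542, -0.000459))
  m=8: (-0.009938, 0.020244) × (0.015017, -0.015585) = (0.000166, 0.000459)  (running Σ = (-0.537375, -0.000000))
Σ over m = (-0.537375, -0.000000); ×(4π/17) → (-0.397227, -0.000000). Real part: -0.397227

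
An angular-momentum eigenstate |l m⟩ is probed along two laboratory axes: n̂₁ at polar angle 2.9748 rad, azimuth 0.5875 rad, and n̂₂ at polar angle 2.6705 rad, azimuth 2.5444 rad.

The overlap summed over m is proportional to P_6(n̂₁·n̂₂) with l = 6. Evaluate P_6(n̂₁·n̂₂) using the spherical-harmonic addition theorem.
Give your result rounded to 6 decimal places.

Summing Y*_{l m}(θ₁,φ₁)·Y_{l m}(θ₂,φ₂) over m ∈ [−6, 6]; prefactor 4π/(2·6+1) = 0.966644:
  [-6]  conj(Y_{6,-6})(Ω₁) = -0.000009-0.000004i ; Y_{6,-6}(Ω₂) = -0.003817-0.001804i ; Δ = +0.000000+0.000000i
  [-5]  conj(Y_{6,-5})(Ω₁) = +0.000204-0.000042i ; Y_{6,-5}(Ω₂) = -0.028370+0.004451i ; Δ = -0.000006+0.000002i
  [-4]  conj(Y_{6,-4})(Ω₁) = -0.001847+0.001870i ; Y_{6,-4}(Ω₂) = -0.085444+0.080051i ; Δ = +0.000008-0.000308i
  [-3]  conj(Y_{6,-3})(Ω₁) = +0.004311-0.022209i ; Y_{6,-3}(Ω₂) = -0.068142+0.303610i ; Δ = +0.006449+0.002822i
  [-2]  conj(Y_{6,-2})(Ω₁) = +0.050884+0.121778i ; Y_{6,-2}(Ω₂) = +0.185273+0.468742i ; Δ = -0.047655+0.046414i
  [-1]  conj(Y_{6,-1})(Ω₁) = -0.394809-0.262920i ; Y_{6,-1}(Ω₂) = +0.273432+0.185940i ; Δ = -0.059066-0.145302i
  [+0]  conj(Y_{6,0})(Ω₁) = +0.740695-0.000000i ; Y_{6,0}(Ω₂) = -0.291534+0.000000i ; Δ = -0.215938+0.000000i
  [+1]  conj(Y_{6,1})(Ω₁) = +0.394809-0.262920i ; Y_{6,1}(Ω₂) = -0.273432+0.185940i ; Δ = -0.059066+0.145302i
  [+2]  conj(Y_{6,2})(Ω₁) = +0.050884-0.121778i ; Y_{6,2}(Ω₂) = +0.185273-0.468742i ; Δ = -0.047655-0.046414i
  [+3]  conj(Y_{6,3})(Ω₁) = -0.004311-0.022209i ; Y_{6,3}(Ω₂) = +0.068142+0.303610i ; Δ = +0.006449-0.002822i
  [+4]  conj(Y_{6,4})(Ω₁) = -0.001847-0.001870i ; Y_{6,4}(Ω₂) = -0.085444-0.080051i ; Δ = +0.000008+0.000308i
  [+5]  conj(Y_{6,5})(Ω₁) = -0.000204-0.000042i ; Y_{6,5}(Ω₂) = +0.028370+0.004451i ; Δ = -0.000006-0.000002i
  [+6]  conj(Y_{6,6})(Ω₁) = -0.000009+0.000004i ; Y_{6,6}(Ω₂) = -0.003817+0.001804i ; Δ = +0.000000-0.000000i
Σ over m = -0.416476+0.000000i; ×(4π/13) → -0.402584+0.000000i. Real part: -0.402584

-0.402584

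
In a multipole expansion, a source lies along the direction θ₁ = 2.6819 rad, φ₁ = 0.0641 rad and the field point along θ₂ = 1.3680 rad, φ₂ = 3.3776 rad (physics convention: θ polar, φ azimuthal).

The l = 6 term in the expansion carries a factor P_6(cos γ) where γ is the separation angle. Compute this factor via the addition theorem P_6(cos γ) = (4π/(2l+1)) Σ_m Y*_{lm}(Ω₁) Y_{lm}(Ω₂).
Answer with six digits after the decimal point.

0.150699

Expand P_6 via completeness: Σ_{m} conj(Y_{6,m}) at Ω₁ times Y_{6,m} at Ω₂ —
  [-6]  conj(Y_{6,-6})(Ω₁) = +0.003416+0.001382i ; Y_{6,-6}(Ω₂) = +0.065761-0.421548i ; Δ = +0.000807-0.001349i
  [-5]  conj(Y_{6,-5})(Ω₁) = -0.024470-0.008123i ; Y_{6,-5}(Ω₂) = -0.115753+0.280992i ; Δ = +0.005115-0.005936i
  [-4]  conj(Y_{6,-4})(Ω₁) = +0.104771+0.027468i ; Y_{6,-4}(Ω₂) = -0.106674+0.147304i ; Δ = -0.015222+0.012503i
  [-3]  conj(Y_{6,-3})(Ω₁) = -0.291990-0.056852i ; Y_{6,-3}(Ω₂) = +0.239188-0.204768i ; Δ = -0.081482+0.046192i
  [-2]  conj(Y_{6,-2})(Ω₁) = +0.497881+0.064180i ; Y_{6,-2}(Ω₂) = +0.090208-0.046051i ; Δ = +0.047868-0.017139i
  [-1]  conj(Y_{6,-1})(Ω₁) = -0.358370-0.023003i ; Y_{6,-1}(Ω₂) = -0.303235+0.072925i ; Δ = +0.110348-0.019159i
  [+0]  conj(Y_{6,0})(Ω₁) = -0.266048-0.000000i ; Y_{6,0}(Ω₂) = -0.079051+0.000000i ; Δ = +0.021031+0.000000i
  [+1]  conj(Y_{6,1})(Ω₁) = +0.358370-0.023003i ; Y_{6,1}(Ω₂) = +0.303235+0.072925i ; Δ = +0.110348+0.019159i
  [+2]  conj(Y_{6,2})(Ω₁) = +0.497881-0.064180i ; Y_{6,2}(Ω₂) = +0.090208+0.046051i ; Δ = +0.047868+0.017139i
  [+3]  conj(Y_{6,3})(Ω₁) = +0.291990-0.056852i ; Y_{6,3}(Ω₂) = -0.239188-0.204768i ; Δ = -0.081482-0.046192i
  [+4]  conj(Y_{6,4})(Ω₁) = +0.104771-0.027468i ; Y_{6,4}(Ω₂) = -0.106674-0.147304i ; Δ = -0.015222-0.012503i
  [+5]  conj(Y_{6,5})(Ω₁) = +0.024470-0.008123i ; Y_{6,5}(Ω₂) = +0.115753+0.280992i ; Δ = +0.005115+0.005936i
  [+6]  conj(Y_{6,6})(Ω₁) = +0.003416-0.001382i ; Y_{6,6}(Ω₂) = +0.065761+0.421548i ; Δ = +0.000807+0.001349i
Accumulated sum +0.155899-0.000000i; after 4π/(2l+1) scaling, +0.150699-0.000000i ⇒ P_6 = 0.150699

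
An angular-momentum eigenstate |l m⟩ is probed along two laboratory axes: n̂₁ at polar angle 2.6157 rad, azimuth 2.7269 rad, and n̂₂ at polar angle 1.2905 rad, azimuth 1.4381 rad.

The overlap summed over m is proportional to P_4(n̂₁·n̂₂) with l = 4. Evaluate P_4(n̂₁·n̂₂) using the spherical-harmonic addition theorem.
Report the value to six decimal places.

0.334171

Expand P_4 via completeness: Σ_{m} conj(Y_{4,m}) at Ω₁ times Y_{4,m} at Ω₂ —
  m=-4: (-0.002469, -0.027992) × (0.325465, 0.191039) = (0.004544, -0.009582)  (running Σ = (0.004544, -0.009582))
  m=-3: (0.043948, -0.129692) × (-0.119121, 0.283256) = (0.031501, 0.027897)  (running Σ = (0.036045, 0.018316))
  m=-2: (0.241150, -0.263356) × (0.138408, 0.037620) = (0.043285, -0.027379)  (running Σ = (0.079329, -0.009063))
  m=-1: (0.420347, -0.185046) × (-0.041006, 0.307203) = (0.039610, 0.136720)  (running Σ = (0.118939, 0.127657))
  m=0: (0.015115, -0.000000) × (0.096169, 0.000000) = (0.001454, 0.000000)  (running Σ = (0.120393, 0.127657))
  m=1: (-0.420347, -0.185046) × (0.041006, 0.307203) = (0.039610, -0.136720)  (running Σ = (0.160003, -0.009063))
  m=2: (0.241150, 0.263356) × (0.138408, -0.037620) = (0.043285, 0.027379)  (running Σ = (0.203288, 0.018316))
  m=3: (-0.043948, -0.129692) × (0.119121, 0.283256) = (0.031501, -0.027897)  (running Σ = (0.234789, -0.009582))
  m=4: (-0.002469, 0.027992) × (0.325465, -0.191039) = (0.004544, 0.009582)  (running Σ = (0.239332, 0.000000))
Accumulated sum (0.239332, 0.000000); after 4π/(2l+1) scaling, (0.334171, 0.000000) ⇒ P_4 = 0.334171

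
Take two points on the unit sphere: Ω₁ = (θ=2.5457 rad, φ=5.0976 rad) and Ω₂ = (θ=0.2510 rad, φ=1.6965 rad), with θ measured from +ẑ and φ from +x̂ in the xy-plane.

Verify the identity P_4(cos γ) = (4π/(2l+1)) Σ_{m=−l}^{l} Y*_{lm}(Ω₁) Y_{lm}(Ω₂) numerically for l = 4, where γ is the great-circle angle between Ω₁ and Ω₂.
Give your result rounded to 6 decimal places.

Expand P_4 via completeness: Σ_{m} conj(Y_{4,m}) at Ω₁ times Y_{4,m} at Ω₂ —
  term(m=-4) = +0.000038+0.000064i   from Y*(Ω₁)=+0.001315+0.043890i, Y(Ω₂)=+0.001476-0.000812i
  term(m=-3) = +0.002422+0.002389i   from Y*(Ω₁)=+0.167589-0.073870i, Y(Ω₂)=+0.006841+0.017272i
  term(m=-2) = +0.039900+0.022793i   from Y*(Ω₁)=-0.286973-0.278504i, Y(Ω₂)=-0.111295+0.028585i
  term(m=-1) = +0.154840+0.041109i   from Y*(Ω₁)=-0.148222+0.365558i, Y(Ω₂)=-0.050918-0.402925i
  term(m=+0) = -0.071461-0.000000i   from Y*(Ω₁)=-0.119232-0.000000i, Y(Ω₂)=+0.599342+0.000000i
  term(m=+1) = +0.154840-0.041109i   from Y*(Ω₁)=+0.148222+0.365558i, Y(Ω₂)=+0.050918-0.402925i
  term(m=+2) = +0.039900-0.022793i   from Y*(Ω₁)=-0.286973+0.278504i, Y(Ω₂)=-0.111295-0.028585i
  term(m=+3) = +0.002422-0.002389i   from Y*(Ω₁)=-0.167589-0.073870i, Y(Ω₂)=-0.006841+0.017272i
  term(m=+4) = +0.000038-0.000064i   from Y*(Ω₁)=+0.001315-0.043890i, Y(Ω₂)=+0.001476+0.000812i
Accumulated sum +0.322938-0.000000i; after 4π/(2l+1) scaling, +0.450906-0.000000i ⇒ P_4 = 0.450906

0.450906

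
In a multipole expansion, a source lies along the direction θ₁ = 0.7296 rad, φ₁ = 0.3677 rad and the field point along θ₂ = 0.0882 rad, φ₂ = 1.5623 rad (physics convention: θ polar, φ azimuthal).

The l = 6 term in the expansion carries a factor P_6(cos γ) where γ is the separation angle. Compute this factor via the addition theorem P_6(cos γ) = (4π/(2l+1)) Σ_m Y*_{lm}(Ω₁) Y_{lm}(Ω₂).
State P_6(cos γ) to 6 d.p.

Term-by-term m-sum for l=6 (normalisation 4π/13 = 0.966644):
  m=-6: -0.025149+0.034104i × -0.000000-0.000000i = +0.000000-0.000000i  (running Σ = +0.000000-0.000000i)
  m=-5: -0.043423+0.158310i × +0.000000-0.000009i = +0.000001+0.000000i  (running Σ = +0.000001+0.000000i)
  m=-4: +0.035949+0.358301i × +0.000213+0.000007i = +0.000005+0.000077i  (running Σ = +0.000006+0.000077i)
  m=-3: +0.201799+0.399546i × -0.000089+0.003509i = -0.001420+0.000672i  (running Σ = -0.001414+0.000749i)
  m=-2: +0.127440+0.115294i × -0.039492-0.000671i = -0.004955-0.004639i  (running Σ = -0.006369-0.003889i)
  m=-1: -0.282836-0.108954i × +0.002372-0.279149i = -0.031085+0.078695i  (running Σ = -0.037454+0.074806i)
  m=0: -0.272317-0.000000i × +0.935683+0.000000i = -0.254802-0.000000i  (running Σ = -0.292256+0.074806i)
  m=1: +0.282836-0.108954i × -0.002372-0.279149i = -0.031085-0.078695i  (running Σ = -0.323341-0.003889i)
  m=2: +0.127440-0.115294i × -0.039492+0.000671i = -0.004955+0.004639i  (running Σ = -0.328297+0.000749i)
  m=3: -0.201799+0.399546i × +0.000089+0.003509i = -0.001420-0.000672i  (running Σ = -0.329717+0.000077i)
  m=4: +0.035949-0.358301i × +0.000213-0.000007i = +0.000005-0.000077i  (running Σ = -0.329712+0.000000i)
  m=5: +0.043423+0.158310i × -0.000000-0.000009i = +0.000001-0.000000i  (running Σ = -0.329710-0.000000i)
  m=6: -0.025149-0.034104i × -0.000000+0.000000i = +0.000000+0.000000i  (running Σ = -0.329710+0.000000i)
Total Σ_m = -0.329710+0.000000i. Multiply by 0.966644: -0.318712+0.000000i. P_6(cos γ) = -0.318712

-0.318712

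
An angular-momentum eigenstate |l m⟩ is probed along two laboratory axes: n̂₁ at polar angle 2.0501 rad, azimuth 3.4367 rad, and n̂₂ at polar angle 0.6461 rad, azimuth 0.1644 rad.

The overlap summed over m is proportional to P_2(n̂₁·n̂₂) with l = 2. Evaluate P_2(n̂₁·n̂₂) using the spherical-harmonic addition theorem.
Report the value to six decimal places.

Term-by-term m-sum for l=2 (normalisation 4π/5 = 2.513274):
  m=-2: (0.252674, 0.169258) × (0.132522, -0.045215) = (0.041138, 0.011006)  (running Σ = (0.041138, 0.011006))
  m=-1: (0.302458, 0.091942) × (0.366373, -0.060780) = (0.116401, 0.015302)  (running Σ = (0.157539, 0.026308))
  m=0: (-0.114169, -0.000000) × (0.287798, 0.000000) = (-0.032858, -0.000000)  (running Σ = (0.124681, 0.026308))
  m=1: (-0.302458, 0.091942) × (-0.366373, -0.060780) = (0.116401, -0.015302)  (running Σ = (0.241082, 0.011006))
  m=2: (0.252674, -0.169258) × (0.132522, 0.045215) = (0.041138, -0.011006)  (running Σ = (0.282220, 0.000000))
Σ over m = (0.282220, 0.000000); ×(4π/5) → (0.709295, 0.000000). Real part: 0.709295

0.709295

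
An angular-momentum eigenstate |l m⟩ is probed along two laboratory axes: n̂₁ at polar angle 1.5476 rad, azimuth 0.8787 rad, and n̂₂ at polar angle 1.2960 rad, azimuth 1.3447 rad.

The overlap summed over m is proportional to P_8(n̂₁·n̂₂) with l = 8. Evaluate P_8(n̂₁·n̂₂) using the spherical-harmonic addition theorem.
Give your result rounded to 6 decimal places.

-0.338367

Addition theorem: P_8(cos γ) = (4π/17) Σ_m Y*_{lm}(Ω₁) Y_{lm}(Ω₂), m = −8…8:
  m=-8: Y*=(0.377577, 0.349229)  Y=(-0.089480, 0.368883)  product (-0.162611, 0.108033)
  m=-7: Y*=(0.047313, -0.006296)  Y=(-0.428029, -0.005084)  product (-0.020283, 0.002454)
  m=-6: Y*=(-0.197954, 0.315874)  Y=(-0.006646, -0.030547)  product (0.010965, 0.003948)
  m=-5: Y*=(0.017667, 0.053512)  Y=(-0.312506, 0.147242)  product (-0.013400, -0.014121)
  m=-4: Y*=(-0.310270, -0.121489)  Y=(-0.100858, -0.128248)  product (0.015713, 0.052045)
  m=-3: Y*=(-0.052887, 0.029270)  Y=(-0.171984, 0.213424)  product (0.002849, -0.016321)
  m=-2: Y*=(0.058749, -0.311168)  Y=(-0.191264, -0.092909)  product (-0.040147, 0.054057)
  m=-1: Y*=(-0.039697, -0.047893)  Y=(-0.053239, 0.231444)  product (0.013198, -0.006638)
  m=+0: Y*=(0.311896, -0.000000)  Y=(-0.225443, 0.000000)  product (-0.070315, 0.000000)
  m=+1: Y*=(0.039697, -0.047893)  Y=(0.053239, 0.231444)  product (0.013198, 0.006638)
  m=+2: Y*=(0.058749, 0.311168)  Y=(-0.191264, 0.092909)  product (-0.040147, -0.054057)
  m=+3: Y*=(0.052887, 0.029270)  Y=(0.171984, 0.213424)  product (0.002849, 0.016321)
  m=+4: Y*=(-0.310270, 0.121489)  Y=(-0.100858, 0.128248)  product (0.015713, -0.052045)
  m=+5: Y*=(-0.017667, 0.053512)  Y=(0.312506, 0.147242)  product (-0.013400, 0.014121)
  m=+6: Y*=(-0.197954, -0.315874)  Y=(-0.006646, 0.030547)  product (0.010965, -0.003948)
  m=+7: Y*=(-0.047313, -0.006296)  Y=(0.428029, -0.005084)  product (-0.020283, -0.002454)
  m=+8: Y*=(0.377577, -0.349229)  Y=(-0.089480, -0.368883)  product (-0.162611, -0.108033)
Total Σ_m = (-0.457749, 0.000000). Multiply by 0.739198: (-0.338367, 0.000000). P_8(cos γ) = -0.338367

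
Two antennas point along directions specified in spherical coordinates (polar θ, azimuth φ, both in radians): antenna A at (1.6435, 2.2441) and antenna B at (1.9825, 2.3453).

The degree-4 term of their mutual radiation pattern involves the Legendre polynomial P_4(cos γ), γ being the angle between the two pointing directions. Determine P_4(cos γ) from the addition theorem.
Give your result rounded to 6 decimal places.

Addition theorem: P_4(cos γ) = (4π/9) Σ_m Y*_{lm}(Ω₁) Y_{lm}(Ω₂), m = −4…4:
  [-4]  conj(Y_{4,-4})(Ω₁) = -0.394592+0.189821i ; Y_{4,-4}(Ω₂) = -0.311853-0.013599i ; Δ = +0.125636-0.053830i
  [-3]  conj(Y_{4,-3})(Ω₁) = -0.081257-0.039163i ; Y_{4,-3}(Ω₂) = -0.281368+0.263551i ; Δ = +0.033185-0.010396i
  [-2]  conj(Y_{4,-2})(Ω₁) = +0.071245+0.312448i ; Y_{4,-2}(Ω₂) = -0.000740+0.033976i ; Δ = -0.010668+0.002189i
  [-1]  conj(Y_{4,-1})(Ω₁) = -0.063328+0.079393i ; Y_{4,-1}(Ω₂) = -0.227997-0.233020i ; Δ = +0.032939-0.003345i
  [+0]  conj(Y_{4,0})(Ω₁) = +0.300714-0.000000i ; Y_{4,0}(Ω₂) = -0.095903+0.000000i ; Δ = -0.028839+0.000000i
  [+1]  conj(Y_{4,1})(Ω₁) = +0.063328+0.079393i ; Y_{4,1}(Ω₂) = +0.227997-0.233020i ; Δ = +0.032939+0.003345i
  [+2]  conj(Y_{4,2})(Ω₁) = +0.071245-0.312448i ; Y_{4,2}(Ω₂) = -0.000740-0.033976i ; Δ = -0.010668-0.002189i
  [+3]  conj(Y_{4,3})(Ω₁) = +0.081257-0.039163i ; Y_{4,3}(Ω₂) = +0.281368+0.263551i ; Δ = +0.033185+0.010396i
  [+4]  conj(Y_{4,4})(Ω₁) = -0.394592-0.189821i ; Y_{4,4}(Ω₂) = -0.311853+0.013599i ; Δ = +0.125636+0.053830i
Σ over m = +0.333342-0.000000i; ×(4π/9) → +0.465433-0.000000i. Real part: 0.465433

0.465433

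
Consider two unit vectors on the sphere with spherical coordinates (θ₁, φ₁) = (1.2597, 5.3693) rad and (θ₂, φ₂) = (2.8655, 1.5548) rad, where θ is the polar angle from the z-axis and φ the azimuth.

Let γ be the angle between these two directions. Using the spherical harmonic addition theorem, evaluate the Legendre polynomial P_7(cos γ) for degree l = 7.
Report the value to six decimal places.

-0.218067

Expand P_7 via completeness: Σ_{m} conj(Y_{7,m}) at Ω₁ times Y_{7,m} at Ω₂ —
  term(m=-7) = +0.000000+0.000020i   from Y*(Ω₁)=+0.352070-0.040315i, Y(Ω₂)=-0.000006+0.000056i
  term(m=-6) = +0.000197+0.000246i   from Y*(Ω₁)=+0.297071+0.305798i, Y(Ω₂)=+0.000735+0.000071i
  term(m=-5) = +0.000372+0.000084i   from Y*(Ω₁)=-0.008915+0.061935i, Y(Ω₂)=+0.000487-0.006075i
  term(m=-4) = -0.010428+0.005037i   from Y*(Ω₁)=+0.286309-0.161637i, Y(Ω₂)=-0.035150-0.002252i
  term(m=-3) = -0.011515+0.023964i   from Y*(Ω₁)=+0.169570+0.071680i, Y(Ω₂)=-0.006928+0.144251i
  term(m=-2) = -0.023010-0.100543i   from Y*(Ω₁)=-0.065623-0.249721i, Y(Ω₂)=+0.399264+0.012778i
  term(m=-1) = -0.109277-0.087094i   from Y*(Ω₁)=+0.135777-0.176066i, Y(Ω₂)=+0.010053-0.628413i
  term(m=+0) = +0.047024+0.000000i   from Y*(Ω₁)=-0.234440-0.000000i, Y(Ω₂)=-0.200582+0.000000i
  term(m=+1) = -0.109277+0.087094i   from Y*(Ω₁)=-0.135777-0.176066i, Y(Ω₂)=-0.010053-0.628413i
  term(m=+2) = -0.023010+0.100543i   from Y*(Ω₁)=-0.065623+0.249721i, Y(Ω₂)=+0.399264-0.012778i
  term(m=+3) = -0.011515-0.023964i   from Y*(Ω₁)=-0.169570+0.071680i, Y(Ω₂)=+0.006928+0.144251i
  term(m=+4) = -0.010428-0.005037i   from Y*(Ω₁)=+0.286309+0.161637i, Y(Ω₂)=-0.035150+0.002252i
  term(m=+5) = +0.000372-0.000084i   from Y*(Ω₁)=+0.008915+0.061935i, Y(Ω₂)=-0.000487-0.006075i
  term(m=+6) = +0.000197-0.000246i   from Y*(Ω₁)=+0.297071-0.305798i, Y(Ω₂)=+0.000735-0.000071i
  term(m=+7) = +0.000000-0.000020i   from Y*(Ω₁)=-0.352070-0.040315i, Y(Ω₂)=+0.000006+0.000056i
Σ over m = -0.260298+0.000000i; ×(4π/15) → -0.218067+0.000000i. Real part: -0.218067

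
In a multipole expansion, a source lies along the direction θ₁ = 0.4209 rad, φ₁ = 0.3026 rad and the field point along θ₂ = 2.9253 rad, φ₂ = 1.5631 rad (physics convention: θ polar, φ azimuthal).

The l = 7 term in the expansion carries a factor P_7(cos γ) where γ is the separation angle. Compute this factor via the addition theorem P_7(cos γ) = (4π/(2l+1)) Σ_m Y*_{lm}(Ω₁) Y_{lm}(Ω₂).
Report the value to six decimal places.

0.409391

Addition theorem: P_7(cos γ) = (4π/15) Σ_m Y*_{lm}(Ω₁) Y_{lm}(Ω₂), m = −7…7:
  m=-7: -0.000495+0.000812i × -0.000001+0.000010i = -0.000000-0.000000i  (running Σ = -0.000000-0.000000i)
  m=-6: -0.001926+0.007708i × +0.000178+0.000008i = -0.000000+0.000001i  (running Σ = -0.000000+0.000001i)
  m=-5: +0.002372+0.041001i × +0.000073-0.001903i = +0.000078-0.000002i  (running Σ = +0.000078-0.000000i)
  m=-4: +0.051541+0.136767i × -0.014287-0.000440i = -0.000676-0.001977i  (running Σ = -0.000598-0.001977i)
  m=-3: +0.219492+0.281069i × -0.001772+0.076714i = -0.021951+0.016340i  (running Σ = -0.022549+0.014363i)
  m=-2: +0.443157+0.306575i × +0.282883+0.004355i = +0.124027+0.088655i  (running Σ = +0.101477+0.103018i)
  m=-1: +0.297908+0.093003i × +0.004826-0.627005i = +0.059751-0.186341i  (running Σ = +0.161228-0.083323i)
  m=0: -0.342831-0.000000i × -0.484841+0.000000i = +0.166218+0.000000i  (running Σ = +0.327447-0.083323i)
  m=1: -0.297908+0.093003i × -0.004826-0.627005i = +0.059751+0.186341i  (running Σ = +0.387197+0.103018i)
  m=2: +0.443157-0.306575i × +0.282883-0.004355i = +0.124027-0.088655i  (running Σ = +0.511224+0.014363i)
  m=3: -0.219492+0.281069i × +0.001772+0.076714i = -0.021951-0.016340i  (running Σ = +0.489273-0.001977i)
  m=4: +0.051541-0.136767i × -0.014287+0.000440i = -0.000676+0.001977i  (running Σ = +0.488597-0.000000i)
  m=5: -0.002372+0.041001i × -0.000073-0.001903i = +0.000078+0.000002i  (running Σ = +0.488675+0.000001i)
  m=6: -0.001926-0.007708i × +0.000178-0.000008i = -0.000000-0.000001i  (running Σ = +0.488675-0.000000i)
  m=7: +0.000495+0.000812i × +0.000001+0.000010i = -0.000000+0.000000i  (running Σ = +0.488675-0.000000i)
Σ over m = +0.488675-0.000000i; ×(4π/15) → +0.409391-0.000000i. Real part: 0.409391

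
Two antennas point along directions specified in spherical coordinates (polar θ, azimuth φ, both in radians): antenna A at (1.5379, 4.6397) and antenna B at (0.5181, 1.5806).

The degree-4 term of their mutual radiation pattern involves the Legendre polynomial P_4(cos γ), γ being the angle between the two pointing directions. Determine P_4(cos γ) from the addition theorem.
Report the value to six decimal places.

-0.230789

Term-by-term m-sum for l=4 (normalisation 4π/9 = 1.396263):
  [-4]  conj(Y_{4,-4})(Ω₁) = +0.423042-0.126589i ; Y_{4,-4}(Ω₂) = +0.026597-0.001044i ; Δ = +0.011120-0.003808i
  [-3]  conj(Y_{4,-3})(Ω₁) = +0.008892+0.040128i ; Y_{4,-3}(Ω₂) = +0.003884+0.132016i ; Δ = -0.005263+0.001330i
  [-2]  conj(Y_{4,-2})(Ω₁) = +0.328133-0.048042i ; Y_{4,-2}(Ω₂) = -0.351341+0.006890i ; Δ = -0.114955+0.019140i
  [-1]  conj(Y_{4,-1})(Ω₁) = +0.003380+0.046414i ; Y_{4,-1}(Ω₂) = -0.004556-0.464705i ; Δ = +0.021554-0.001782i
  [+0]  conj(Y_{4,0})(Ω₁) = +0.313928-0.000000i ; Y_{4,0}(Ω₂) = +0.031217+0.000000i ; Δ = +0.009800+0.000000i
  [+1]  conj(Y_{4,1})(Ω₁) = -0.003380+0.046414i ; Y_{4,1}(Ω₂) = +0.004556-0.464705i ; Δ = +0.021554+0.001782i
  [+2]  conj(Y_{4,2})(Ω₁) = +0.328133+0.048042i ; Y_{4,2}(Ω₂) = -0.351341-0.006890i ; Δ = -0.114955-0.019140i
  [+3]  conj(Y_{4,3})(Ω₁) = -0.008892+0.040128i ; Y_{4,3}(Ω₂) = -0.003884+0.132016i ; Δ = -0.005263-0.001330i
  [+4]  conj(Y_{4,4})(Ω₁) = +0.423042+0.126589i ; Y_{4,4}(Ω₂) = +0.026597+0.001044i ; Δ = +0.011120+0.003808i
Total Σ_m = -0.165290+0.000000i. Multiply by 1.396263: -0.230789+0.000000i. P_4(cos γ) = -0.230789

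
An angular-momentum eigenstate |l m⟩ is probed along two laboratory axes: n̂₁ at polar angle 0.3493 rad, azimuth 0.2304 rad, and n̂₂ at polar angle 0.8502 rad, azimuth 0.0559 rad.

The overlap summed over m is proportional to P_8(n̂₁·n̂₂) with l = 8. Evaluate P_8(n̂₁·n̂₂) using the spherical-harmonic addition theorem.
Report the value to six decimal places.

-0.363760

Expand P_8 via completeness: Σ_{m} conj(Y_{8,m}) at Ω₁ times Y_{8,m} at Ω₂ —
  term(m=-8) = 0.00000 + 0.00001j   from Y*(Ω₁)=-0.00003 + 0.00009j, Y(Ω₂)=0.04723 - 0.02265j
  term(m=-7) = 0.00007 + 0.00018j   from Y*(Ω₁)=-0.00004 + 0.00106j, Y(Ω₂)=0.17009 - 0.07017j
  term(m=-6) = 0.00139 + 0.00240j   from Y*(Ω₁)=0.00139 + 0.00727j, Y(Ω₂)=0.35385 - 0.12334j
  term(m=-5) = 0.01072 + 0.01277j   from Y*(Ω₁)=0.01494 + 0.03357j, Y(Ω₂)=0.43618 - 0.12519j
  term(m=-4) = 0.02203 + 0.01848j   from Y*(Ω₁)=0.08055 + 0.10614j, Y(Ω₂)=0.21045 - 0.04786j
  term(m=-3) = -0.06747 - 0.03895j   from Y*(Ω₁)=0.26475 + 0.21904j, Y(Ω₂)=-0.22354 + 0.03784j
  term(m=-2) = -0.18888 - 0.06873j   from Y*(Ω₁)=0.51027 + 0.25332j, Y(Ω₂)=-0.35062 + 0.03936j
  term(m=-1) = 0.02937 + 0.00518j   from Y*(Ω₁)=0.40317 + 0.09457j, Y(Ω₂)=0.07191 - 0.00402j
  term(m=+0) = -0.10657 + 0.00000j   from Y*(Ω₁)=-0.29374 + 0.00000j, Y(Ω₂)=0.36279 + 0.00000j
  term(m=+1) = 0.02937 - 0.00518j   from Y*(Ω₁)=-0.40317 + 0.09457j, Y(Ω₂)=-0.07191 - 0.00402j
  term(m=+2) = -0.18888 + 0.06873j   from Y*(Ω₁)=0.51027 - 0.25332j, Y(Ω₂)=-0.35062 - 0.03936j
  term(m=+3) = -0.06747 + 0.03895j   from Y*(Ω₁)=-0.26475 + 0.21904j, Y(Ω₂)=0.22354 + 0.03784j
  term(m=+4) = 0.02203 - 0.01848j   from Y*(Ω₁)=0.08055 - 0.10614j, Y(Ω₂)=0.21045 + 0.04786j
  term(m=+5) = 0.01072 - 0.01277j   from Y*(Ω₁)=-0.01494 + 0.03357j, Y(Ω₂)=-0.43618 - 0.12519j
  term(m=+6) = 0.00139 - 0.00240j   from Y*(Ω₁)=0.00139 - 0.00727j, Y(Ω₂)=0.35385 + 0.12334j
  term(m=+7) = 0.00007 - 0.00018j   from Y*(Ω₁)=0.00004 + 0.00106j, Y(Ω₂)=-0.17009 - 0.07017j
  term(m=+8) = 0.00000 - 0.00001j   from Y*(Ω₁)=-0.00003 - 0.00009j, Y(Ω₂)=0.04723 + 0.02265j
Total Σ_m = -0.49210 + 0.00000j. Multiply by 0.739198: -0.36376 + 0.00000j. P_8(cos γ) = -0.363760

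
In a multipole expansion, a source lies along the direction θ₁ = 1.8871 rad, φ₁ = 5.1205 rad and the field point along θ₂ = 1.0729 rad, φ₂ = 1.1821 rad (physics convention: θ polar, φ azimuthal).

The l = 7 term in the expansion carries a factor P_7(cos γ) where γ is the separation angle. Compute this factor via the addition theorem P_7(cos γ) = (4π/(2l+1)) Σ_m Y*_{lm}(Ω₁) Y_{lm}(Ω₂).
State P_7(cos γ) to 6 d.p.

-0.036507

Expand P_7 via completeness: Σ_{m} conj(Y_{7,m}) at Ω₁ times Y_{7,m} at Ω₂ —
  term(m=-7) = -0.053872+0.045888i   from Y*(Ω₁)=-0.098401-0.336097i, Y(Ω₂)=-0.082529-0.184450i
  term(m=-6) = -0.012056+0.175846i   from Y*(Ω₁)=-0.329961+0.273956i, Y(Ω₂)=+0.283549-0.297507i
  term(m=-5) = +0.018431+0.020663i   from Y*(Ω₁)=+0.065407+0.033205i, Y(Ω₂)=+0.351560+0.137444i
  term(m=-4) = +0.002365+0.000108i   from Y*(Ω₁)=-0.019989+0.323837i, Y(Ω₂)=-0.000117-0.007297i
  term(m=-3) = +0.049198-0.045941i   from Y*(Ω₁)=+0.182869-0.066020i, Y(Ω₂)=+0.318253-0.136324i
  term(m=-2) = -0.000873+0.038258i   from Y*(Ω₁)=+0.171498+0.182411i, Y(Ω₂)=+0.108939+0.107209i
  term(m=-1) = -0.046629-0.047705i   from Y*(Ω₁)=+0.091951-0.212659i, Y(Ω₂)=+0.109119-0.266449i
  term(m=+0) = +0.043296+0.000000i   from Y*(Ω₁)=+0.225593-0.000000i, Y(Ω₂)=+0.191919+0.000000i
  term(m=+1) = -0.046629+0.047705i   from Y*(Ω₁)=-0.091951-0.212659i, Y(Ω₂)=-0.109119-0.266449i
  term(m=+2) = -0.000873-0.038258i   from Y*(Ω₁)=+0.171498-0.182411i, Y(Ω₂)=+0.108939-0.107209i
  term(m=+3) = +0.049198+0.045941i   from Y*(Ω₁)=-0.182869-0.066020i, Y(Ω₂)=-0.318253-0.136324i
  term(m=+4) = +0.002365-0.000108i   from Y*(Ω₁)=-0.019989-0.323837i, Y(Ω₂)=-0.000117+0.007297i
  term(m=+5) = +0.018431-0.020663i   from Y*(Ω₁)=-0.065407+0.033205i, Y(Ω₂)=-0.351560+0.137444i
  term(m=+6) = -0.012056-0.175846i   from Y*(Ω₁)=-0.329961-0.273956i, Y(Ω₂)=+0.283549+0.297507i
  term(m=+7) = -0.053872-0.045888i   from Y*(Ω₁)=+0.098401-0.336097i, Y(Ω₂)=+0.082529-0.184450i
Total Σ_m = -0.043577-0.000000i. Multiply by 0.837758: -0.036507-0.000000i. P_7(cos γ) = -0.036507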